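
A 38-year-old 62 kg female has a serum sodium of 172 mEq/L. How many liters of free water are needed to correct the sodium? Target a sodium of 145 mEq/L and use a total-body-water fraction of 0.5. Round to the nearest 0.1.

5.8 L

TBW = 0.5 · 62 = 31 L
Free water deficit = TBW · (Na/145 − 1)
= 31 · (172/145 − 1)
= 31 · 0.1862
= 5.77 L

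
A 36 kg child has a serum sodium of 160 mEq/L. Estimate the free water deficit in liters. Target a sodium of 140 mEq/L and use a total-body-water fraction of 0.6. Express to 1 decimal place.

TBW = 0.6 · 36 = 21.6 L
Free water deficit = TBW · (Na/140 − 1)
= 21.6 · (160/140 − 1)
= 21.6 · 0.1429
= 3.09 L

3.1 L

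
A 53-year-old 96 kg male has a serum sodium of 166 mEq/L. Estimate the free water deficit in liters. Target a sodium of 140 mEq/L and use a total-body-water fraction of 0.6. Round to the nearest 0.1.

10.7 L

TBW = 0.6 · 96 = 57.6 L
Free water deficit = TBW · (Na/140 − 1)
= 57.6 · (166/140 − 1)
= 57.6 · 0.1857
= 10.7 L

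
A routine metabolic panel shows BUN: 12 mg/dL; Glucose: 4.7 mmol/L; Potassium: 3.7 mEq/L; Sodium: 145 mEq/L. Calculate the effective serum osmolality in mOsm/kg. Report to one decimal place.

Effective osmolality excludes urea (freely permeant across cell membranes):
2·Na + glucose
= 2·145 + 4.7
= 290 + 4.7
= 294.7 mOsm/kg

294.7 mOsm/kg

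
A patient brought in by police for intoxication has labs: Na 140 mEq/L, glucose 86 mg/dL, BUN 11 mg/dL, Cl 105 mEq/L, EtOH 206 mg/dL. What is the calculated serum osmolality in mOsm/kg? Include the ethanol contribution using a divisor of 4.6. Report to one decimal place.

333.5 mOsm/kg

Calculated osmolality = 2·Na + glucose/18 + BUN/2.8 + ethanol/4.6
= 2·140 + 86/18 + 11/2.8 + 206/4.6
= 280 + 4.78 + 3.93 + 44.78
= 333.49 mOsm/kg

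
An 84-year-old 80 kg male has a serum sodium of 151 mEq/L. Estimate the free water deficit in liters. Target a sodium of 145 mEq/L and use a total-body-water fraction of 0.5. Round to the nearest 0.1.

TBW = 0.5 · 80 = 40 L
Free water deficit = TBW · (Na/145 − 1)
= 40 · (151/145 − 1)
= 40 · 0.0414
= 1.66 L

1.7 L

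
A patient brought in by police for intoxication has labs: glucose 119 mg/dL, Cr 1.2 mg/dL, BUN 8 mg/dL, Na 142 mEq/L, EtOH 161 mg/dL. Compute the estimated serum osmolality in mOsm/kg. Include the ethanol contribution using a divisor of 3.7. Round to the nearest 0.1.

337.0 mOsm/kg

Calculated osmolality = 2·Na + glucose/18 + BUN/2.8 + ethanol/3.7
= 2·142 + 119/18 + 8/2.8 + 161/3.7
= 284 + 6.61 + 2.86 + 43.51
= 336.98 mOsm/kg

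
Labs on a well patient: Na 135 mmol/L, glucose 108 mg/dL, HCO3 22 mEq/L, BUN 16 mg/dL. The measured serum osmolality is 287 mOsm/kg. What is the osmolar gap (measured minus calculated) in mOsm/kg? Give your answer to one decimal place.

5.3 mOsm/kg

Calculated osmolality = 2·Na + glucose/18 + BUN/2.8
= 2·135 + 108/18 + 16/2.8
= 270 + 6 + 5.71
= 281.71 mOsm/kg ≈ 281.7 mOsm/kg
Osmolar gap = measured − calculated = 287 − 281.7 = 5.3 mOsm/kg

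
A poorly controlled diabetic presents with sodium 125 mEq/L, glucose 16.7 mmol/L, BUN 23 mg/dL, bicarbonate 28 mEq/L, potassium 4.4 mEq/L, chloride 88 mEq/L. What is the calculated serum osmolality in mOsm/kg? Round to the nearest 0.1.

Calculated osmolality = 2·Na + glucose + BUN/2.8
= 2·125 + 16.7 + 23/2.8
= 250 + 16.70 + 8.21
= 274.91 mOsm/kg

274.9 mOsm/kg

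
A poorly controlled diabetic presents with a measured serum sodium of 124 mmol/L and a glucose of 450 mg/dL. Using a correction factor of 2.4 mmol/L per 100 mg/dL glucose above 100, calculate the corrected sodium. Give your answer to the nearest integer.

132 mmol/L

Corrected Na = measured Na + 2.4 · (glucose − 100)/100
= 124 + 2.4 · (450 − 100)/100
= 124 + 8.4
= 132.4 mmol/L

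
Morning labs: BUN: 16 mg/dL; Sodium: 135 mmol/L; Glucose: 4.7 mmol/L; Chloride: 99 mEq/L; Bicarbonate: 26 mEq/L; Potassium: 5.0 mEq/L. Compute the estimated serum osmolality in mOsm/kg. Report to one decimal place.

280.4 mOsm/kg

Calculated osmolality = 2·Na + glucose + BUN/2.8
= 2·135 + 4.7 + 16/2.8
= 270 + 4.70 + 5.71
= 280.41 mOsm/kg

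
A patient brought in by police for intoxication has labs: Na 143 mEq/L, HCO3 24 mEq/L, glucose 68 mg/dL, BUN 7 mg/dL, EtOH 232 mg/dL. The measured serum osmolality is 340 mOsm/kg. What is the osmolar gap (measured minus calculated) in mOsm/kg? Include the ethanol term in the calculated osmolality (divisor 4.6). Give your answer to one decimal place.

-2.7 mOsm/kg

Calculated osmolality = 2·Na + glucose/18 + BUN/2.8 + ethanol/4.6
= 2·143 + 68/18 + 7/2.8 + 232/4.6
= 286 + 3.78 + 2.50 + 50.43
= 342.71 mOsm/kg ≈ 342.7 mOsm/kg
Osmolar gap = measured − calculated = 340 − 342.7 = -2.7 mOsm/kg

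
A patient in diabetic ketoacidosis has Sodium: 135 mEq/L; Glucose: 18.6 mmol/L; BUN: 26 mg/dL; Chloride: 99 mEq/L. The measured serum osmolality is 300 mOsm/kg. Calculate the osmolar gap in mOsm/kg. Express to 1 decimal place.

Calculated osmolality = 2·Na + glucose + BUN/2.8
= 2·135 + 18.6 + 26/2.8
= 270 + 18.60 + 9.29
= 297.89 mOsm/kg ≈ 297.9 mOsm/kg
Osmolar gap = measured − calculated = 300 − 297.9 = 2.1 mOsm/kg

2.1 mOsm/kg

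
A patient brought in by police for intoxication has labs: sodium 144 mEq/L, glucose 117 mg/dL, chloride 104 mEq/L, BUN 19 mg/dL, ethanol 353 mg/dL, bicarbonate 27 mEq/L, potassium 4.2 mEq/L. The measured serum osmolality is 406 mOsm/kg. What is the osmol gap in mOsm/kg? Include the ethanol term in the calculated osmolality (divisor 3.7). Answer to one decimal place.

9.3 mOsm/kg

Calculated osmolality = 2·Na + glucose/18 + BUN/2.8 + ethanol/3.7
= 2·144 + 117/18 + 19/2.8 + 353/3.7
= 288 + 6.50 + 6.79 + 95.41
= 396.7 mOsm/kg ≈ 396.7 mOsm/kg
Osmolar gap = measured − calculated = 406 − 396.7 = 9.3 mOsm/kg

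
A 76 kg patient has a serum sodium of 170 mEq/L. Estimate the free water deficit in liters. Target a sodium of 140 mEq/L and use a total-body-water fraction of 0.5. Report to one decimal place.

TBW = 0.5 · 76 = 38 L
Free water deficit = TBW · (Na/140 − 1)
= 38 · (170/140 − 1)
= 38 · 0.2143
= 8.14 L

8.1 L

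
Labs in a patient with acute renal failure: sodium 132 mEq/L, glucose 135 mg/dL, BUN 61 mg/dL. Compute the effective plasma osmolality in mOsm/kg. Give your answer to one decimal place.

271.5 mOsm/kg

Effective osmolality excludes urea (freely permeant across cell membranes):
2·Na + glucose/18
= 2·132 + 135/18
= 264 + 7.5
= 271.5 mOsm/kg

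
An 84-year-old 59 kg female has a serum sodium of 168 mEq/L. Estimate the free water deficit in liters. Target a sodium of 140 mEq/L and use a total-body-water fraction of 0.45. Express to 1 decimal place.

5.3 L

TBW = 0.45 · 59 = 26.55 L
Free water deficit = TBW · (Na/140 − 1)
= 26.55 · (168/140 − 1)
= 26.55 · 0.2
= 5.31 L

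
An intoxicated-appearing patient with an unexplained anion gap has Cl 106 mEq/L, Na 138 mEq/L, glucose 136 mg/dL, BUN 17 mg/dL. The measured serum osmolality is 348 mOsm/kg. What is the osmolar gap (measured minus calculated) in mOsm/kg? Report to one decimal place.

Calculated osmolality = 2·Na + glucose/18 + BUN/2.8
= 2·138 + 136/18 + 17/2.8
= 276 + 7.56 + 6.07
= 289.63 mOsm/kg ≈ 289.6 mOsm/kg
Osmolar gap = measured − calculated = 348 − 289.6 = 58.4 mOsm/kg

58.4 mOsm/kg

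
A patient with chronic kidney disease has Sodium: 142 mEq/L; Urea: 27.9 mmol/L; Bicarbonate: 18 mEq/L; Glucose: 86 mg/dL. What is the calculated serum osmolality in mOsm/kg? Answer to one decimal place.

Calculated osmolality = 2·Na + glucose/18 + urea
= 2·142 + 86/18 + 27.9
= 284 + 4.78 + 27.90
= 316.68 mOsm/kg

316.7 mOsm/kg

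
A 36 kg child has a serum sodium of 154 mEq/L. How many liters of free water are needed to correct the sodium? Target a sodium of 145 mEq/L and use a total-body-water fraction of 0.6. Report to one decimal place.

TBW = 0.6 · 36 = 21.6 L
Free water deficit = TBW · (Na/145 − 1)
= 21.6 · (154/145 − 1)
= 21.6 · 0.0621
= 1.34 L

1.3 L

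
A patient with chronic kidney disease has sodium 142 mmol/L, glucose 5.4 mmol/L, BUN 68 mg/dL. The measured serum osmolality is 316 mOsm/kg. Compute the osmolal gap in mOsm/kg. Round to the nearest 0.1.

Calculated osmolality = 2·Na + glucose + BUN/2.8
= 2·142 + 5.4 + 68/2.8
= 284 + 5.40 + 24.29
= 313.69 mOsm/kg ≈ 313.7 mOsm/kg
Osmolar gap = measured − calculated = 316 − 313.7 = 2.3 mOsm/kg

2.3 mOsm/kg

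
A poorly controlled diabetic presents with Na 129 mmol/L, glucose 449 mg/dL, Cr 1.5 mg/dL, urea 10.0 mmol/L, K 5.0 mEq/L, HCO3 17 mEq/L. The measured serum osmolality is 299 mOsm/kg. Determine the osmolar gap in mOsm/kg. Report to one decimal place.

Calculated osmolality = 2·Na + glucose/18 + urea
= 2·129 + 449/18 + 10
= 258 + 24.94 + 10
= 292.94 mOsm/kg ≈ 292.9 mOsm/kg
Osmolar gap = measured − calculated = 299 − 292.9 = 6.1 mOsm/kg

6.1 mOsm/kg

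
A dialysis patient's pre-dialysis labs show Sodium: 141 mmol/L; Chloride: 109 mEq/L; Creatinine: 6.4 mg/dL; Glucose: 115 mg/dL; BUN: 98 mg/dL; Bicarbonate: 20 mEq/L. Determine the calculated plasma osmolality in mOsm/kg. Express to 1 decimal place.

323.4 mOsm/kg

Calculated osmolality = 2·Na + glucose/18 + BUN/2.8
= 2·141 + 115/18 + 98/2.8
= 282 + 6.39 + 35
= 323.39 mOsm/kg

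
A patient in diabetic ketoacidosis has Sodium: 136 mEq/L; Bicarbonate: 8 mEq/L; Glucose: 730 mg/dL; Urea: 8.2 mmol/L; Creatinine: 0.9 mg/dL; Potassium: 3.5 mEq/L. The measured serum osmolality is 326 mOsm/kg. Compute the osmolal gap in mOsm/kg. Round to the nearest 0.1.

5.2 mOsm/kg

Calculated osmolality = 2·Na + glucose/18 + urea
= 2·136 + 730/18 + 8.2
= 272 + 40.56 + 8.20
= 320.76 mOsm/kg ≈ 320.8 mOsm/kg
Osmolar gap = measured − calculated = 326 − 320.8 = 5.2 mOsm/kg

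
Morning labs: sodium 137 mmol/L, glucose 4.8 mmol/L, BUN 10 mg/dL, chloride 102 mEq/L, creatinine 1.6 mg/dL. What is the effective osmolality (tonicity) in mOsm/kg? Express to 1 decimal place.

278.8 mOsm/kg

Effective osmolality excludes urea (freely permeant across cell membranes):
2·Na + glucose
= 2·137 + 4.8
= 274 + 4.8
= 278.8 mOsm/kg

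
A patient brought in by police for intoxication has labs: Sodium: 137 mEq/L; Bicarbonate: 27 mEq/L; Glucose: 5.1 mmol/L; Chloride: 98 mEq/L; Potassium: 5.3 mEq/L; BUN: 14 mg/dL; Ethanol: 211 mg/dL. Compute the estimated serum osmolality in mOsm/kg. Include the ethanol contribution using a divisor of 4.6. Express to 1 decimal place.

Calculated osmolality = 2·Na + glucose + BUN/2.8 + ethanol/4.6
= 2·137 + 5.1 + 14/2.8 + 211/4.6
= 274 + 5.10 + 5 + 45.87
= 329.97 mOsm/kg

330.0 mOsm/kg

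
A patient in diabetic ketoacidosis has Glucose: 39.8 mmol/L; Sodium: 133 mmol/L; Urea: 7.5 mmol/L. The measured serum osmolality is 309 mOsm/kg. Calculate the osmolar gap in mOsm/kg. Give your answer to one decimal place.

Calculated osmolality = 2·Na + glucose + urea
= 2·133 + 39.8 + 7.5
= 266 + 39.80 + 7.50
= 313.3 mOsm/kg ≈ 313.3 mOsm/kg
Osmolar gap = measured − calculated = 309 − 313.3 = -4.3 mOsm/kg

-4.3 mOsm/kg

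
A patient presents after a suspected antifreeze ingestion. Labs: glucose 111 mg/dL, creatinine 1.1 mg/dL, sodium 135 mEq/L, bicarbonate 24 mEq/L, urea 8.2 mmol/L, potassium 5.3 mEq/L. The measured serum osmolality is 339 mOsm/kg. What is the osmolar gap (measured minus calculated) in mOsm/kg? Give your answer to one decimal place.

54.6 mOsm/kg

Calculated osmolality = 2·Na + glucose/18 + urea
= 2·135 + 111/18 + 8.2
= 270 + 6.17 + 8.20
= 284.37 mOsm/kg ≈ 284.4 mOsm/kg
Osmolar gap = measured − calculated = 339 − 284.4 = 54.6 mOsm/kg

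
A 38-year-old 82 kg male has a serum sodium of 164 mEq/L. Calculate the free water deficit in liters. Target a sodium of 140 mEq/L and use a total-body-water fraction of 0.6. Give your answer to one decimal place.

8.4 L

TBW = 0.6 · 82 = 49.2 L
Free water deficit = TBW · (Na/140 − 1)
= 49.2 · (164/140 − 1)
= 49.2 · 0.1714
= 8.43 L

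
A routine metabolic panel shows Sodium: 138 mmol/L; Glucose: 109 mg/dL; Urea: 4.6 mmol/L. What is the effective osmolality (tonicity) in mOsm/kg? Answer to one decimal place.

Effective osmolality excludes urea (freely permeant across cell membranes):
2·Na + glucose/18
= 2·138 + 109/18
= 276 + 6.06
= 282.06 mOsm/kg

282.1 mOsm/kg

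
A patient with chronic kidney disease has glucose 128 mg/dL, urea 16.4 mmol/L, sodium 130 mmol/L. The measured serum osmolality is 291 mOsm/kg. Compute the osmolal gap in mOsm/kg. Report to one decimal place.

7.5 mOsm/kg

Calculated osmolality = 2·Na + glucose/18 + urea
= 2·130 + 128/18 + 16.4
= 260 + 7.11 + 16.40
= 283.51 mOsm/kg ≈ 283.5 mOsm/kg
Osmolar gap = measured − calculated = 291 − 283.5 = 7.5 mOsm/kg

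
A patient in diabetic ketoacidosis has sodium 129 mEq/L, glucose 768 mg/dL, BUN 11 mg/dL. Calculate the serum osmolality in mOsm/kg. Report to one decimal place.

Calculated osmolality = 2·Na + glucose/18 + BUN/2.8
= 2·129 + 768/18 + 11/2.8
= 258 + 42.67 + 3.93
= 304.6 mOsm/kg

304.6 mOsm/kg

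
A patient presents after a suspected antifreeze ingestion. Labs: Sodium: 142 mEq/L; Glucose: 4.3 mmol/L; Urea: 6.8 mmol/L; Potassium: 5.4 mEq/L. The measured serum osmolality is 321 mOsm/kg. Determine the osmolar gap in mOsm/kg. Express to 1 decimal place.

25.9 mOsm/kg

Calculated osmolality = 2·Na + glucose + urea
= 2·142 + 4.3 + 6.8
= 284 + 4.30 + 6.80
= 295.1 mOsm/kg ≈ 295.1 mOsm/kg
Osmolar gap = measured − calculated = 321 − 295.1 = 25.9 mOsm/kg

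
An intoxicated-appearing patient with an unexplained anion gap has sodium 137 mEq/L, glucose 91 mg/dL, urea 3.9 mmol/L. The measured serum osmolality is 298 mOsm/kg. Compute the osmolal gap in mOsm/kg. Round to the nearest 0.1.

15.0 mOsm/kg

Calculated osmolality = 2·Na + glucose/18 + urea
= 2·137 + 91/18 + 3.9
= 274 + 5.06 + 3.90
= 282.96 mOsm/kg ≈ 283.0 mOsm/kg
Osmolar gap = measured − calculated = 298 − 283.0 = 15.0 mOsm/kg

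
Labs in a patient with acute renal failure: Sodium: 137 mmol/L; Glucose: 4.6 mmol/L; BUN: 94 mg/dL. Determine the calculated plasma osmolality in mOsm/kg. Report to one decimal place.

Calculated osmolality = 2·Na + glucose + BUN/2.8
= 2·137 + 4.6 + 94/2.8
= 274 + 4.60 + 33.57
= 312.17 mOsm/kg

312.2 mOsm/kg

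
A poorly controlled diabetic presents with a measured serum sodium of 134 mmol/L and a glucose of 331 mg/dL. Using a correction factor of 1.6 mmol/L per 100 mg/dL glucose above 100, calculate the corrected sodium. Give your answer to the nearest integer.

Corrected Na = measured Na + 1.6 · (glucose − 100)/100
= 134 + 1.6 · (331 − 100)/100
= 134 + 3.7
= 137.7 mmol/L

138 mmol/L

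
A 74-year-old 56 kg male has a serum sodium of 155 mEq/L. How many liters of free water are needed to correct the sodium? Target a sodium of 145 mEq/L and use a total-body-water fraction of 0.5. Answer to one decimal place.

1.9 L

TBW = 0.5 · 56 = 28 L
Free water deficit = TBW · (Na/145 − 1)
= 28 · (155/145 − 1)
= 28 · 0.069
= 1.93 L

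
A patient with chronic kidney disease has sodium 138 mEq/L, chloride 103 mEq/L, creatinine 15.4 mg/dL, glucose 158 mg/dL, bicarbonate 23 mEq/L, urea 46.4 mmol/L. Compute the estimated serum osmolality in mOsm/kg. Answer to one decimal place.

331.2 mOsm/kg

Calculated osmolality = 2·Na + glucose/18 + urea
= 2·138 + 158/18 + 46.4
= 276 + 8.78 + 46.40
= 331.18 mOsm/kg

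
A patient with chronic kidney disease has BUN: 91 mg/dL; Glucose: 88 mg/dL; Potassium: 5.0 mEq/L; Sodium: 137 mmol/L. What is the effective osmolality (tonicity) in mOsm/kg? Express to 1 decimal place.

Effective osmolality excludes urea (freely permeant across cell membranes):
2·Na + glucose/18
= 2·137 + 88/18
= 274 + 4.89
= 278.89 mOsm/kg

278.9 mOsm/kg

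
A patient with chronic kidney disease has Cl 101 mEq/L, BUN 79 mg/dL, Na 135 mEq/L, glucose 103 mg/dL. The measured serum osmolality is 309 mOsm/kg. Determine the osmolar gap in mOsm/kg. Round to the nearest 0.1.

Calculated osmolality = 2·Na + glucose/18 + BUN/2.8
= 2·135 + 103/18 + 79/2.8
= 270 + 5.72 + 28.21
= 303.93 mOsm/kg ≈ 303.9 mOsm/kg
Osmolar gap = measured − calculated = 309 − 303.9 = 5.1 mOsm/kg

5.1 mOsm/kg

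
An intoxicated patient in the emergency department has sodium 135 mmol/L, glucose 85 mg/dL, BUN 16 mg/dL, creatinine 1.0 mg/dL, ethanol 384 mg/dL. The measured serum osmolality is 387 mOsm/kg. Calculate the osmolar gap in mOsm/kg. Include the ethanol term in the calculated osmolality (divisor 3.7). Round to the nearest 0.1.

2.8 mOsm/kg

Calculated osmolality = 2·Na + glucose/18 + BUN/2.8 + ethanol/3.7
= 2·135 + 85/18 + 16/2.8 + 384/3.7
= 270 + 4.72 + 5.71 + 103.78
= 384.21 mOsm/kg ≈ 384.2 mOsm/kg
Osmolar gap = measured − calculated = 387 − 384.2 = 2.8 mOsm/kg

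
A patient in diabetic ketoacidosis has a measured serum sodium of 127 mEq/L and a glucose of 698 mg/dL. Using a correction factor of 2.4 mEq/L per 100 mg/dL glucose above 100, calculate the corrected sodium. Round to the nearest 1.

141 mEq/L

Corrected Na = measured Na + 2.4 · (glucose − 100)/100
= 127 + 2.4 · (698 − 100)/100
= 127 + 14.4
= 141.4 mEq/L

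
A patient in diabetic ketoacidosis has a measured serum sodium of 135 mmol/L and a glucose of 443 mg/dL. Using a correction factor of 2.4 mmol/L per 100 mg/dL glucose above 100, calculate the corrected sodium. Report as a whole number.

Corrected Na = measured Na + 2.4 · (glucose − 100)/100
= 135 + 2.4 · (443 − 100)/100
= 135 + 8.2
= 143.2 mmol/L

143 mmol/L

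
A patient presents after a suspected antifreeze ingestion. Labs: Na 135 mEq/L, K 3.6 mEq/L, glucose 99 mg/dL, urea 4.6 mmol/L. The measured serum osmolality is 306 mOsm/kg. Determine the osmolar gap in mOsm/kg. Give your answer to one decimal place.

Calculated osmolality = 2·Na + glucose/18 + urea
= 2·135 + 99/18 + 4.6
= 270 + 5.50 + 4.60
= 280.1 mOsm/kg ≈ 280.1 mOsm/kg
Osmolar gap = measured − calculated = 306 − 280.1 = 25.9 mOsm/kg

25.9 mOsm/kg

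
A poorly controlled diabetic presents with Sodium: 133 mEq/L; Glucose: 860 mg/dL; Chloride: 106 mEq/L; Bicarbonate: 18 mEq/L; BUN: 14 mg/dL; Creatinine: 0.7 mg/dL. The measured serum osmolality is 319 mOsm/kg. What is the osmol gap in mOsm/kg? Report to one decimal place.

0.2 mOsm/kg

Calculated osmolality = 2·Na + glucose/18 + BUN/2.8
= 2·133 + 860/18 + 14/2.8
= 266 + 47.78 + 5
= 318.78 mOsm/kg ≈ 318.8 mOsm/kg
Osmolar gap = measured − calculated = 319 − 318.8 = 0.2 mOsm/kg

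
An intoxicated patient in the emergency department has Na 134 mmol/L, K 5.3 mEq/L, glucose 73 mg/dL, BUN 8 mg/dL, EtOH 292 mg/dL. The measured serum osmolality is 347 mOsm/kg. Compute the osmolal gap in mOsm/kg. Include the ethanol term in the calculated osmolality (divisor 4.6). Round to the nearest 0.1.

8.6 mOsm/kg

Calculated osmolality = 2·Na + glucose/18 + BUN/2.8 + ethanol/4.6
= 2·134 + 73/18 + 8/2.8 + 292/4.6
= 268 + 4.06 + 2.86 + 63.48
= 338.4 mOsm/kg ≈ 338.4 mOsm/kg
Osmolar gap = measured − calculated = 347 − 338.4 = 8.6 mOsm/kg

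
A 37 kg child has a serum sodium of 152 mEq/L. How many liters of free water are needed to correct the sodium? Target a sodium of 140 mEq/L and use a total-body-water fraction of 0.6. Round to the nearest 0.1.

1.9 L

TBW = 0.6 · 37 = 22.2 L
Free water deficit = TBW · (Na/140 − 1)
= 22.2 · (152/140 − 1)
= 22.2 · 0.0857
= 1.9 L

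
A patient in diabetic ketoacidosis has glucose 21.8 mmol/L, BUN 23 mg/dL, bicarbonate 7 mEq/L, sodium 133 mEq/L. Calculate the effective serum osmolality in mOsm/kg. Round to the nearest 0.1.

287.8 mOsm/kg

Effective osmolality excludes urea (freely permeant across cell membranes):
2·Na + glucose
= 2·133 + 21.8
= 266 + 21.8
= 287.8 mOsm/kg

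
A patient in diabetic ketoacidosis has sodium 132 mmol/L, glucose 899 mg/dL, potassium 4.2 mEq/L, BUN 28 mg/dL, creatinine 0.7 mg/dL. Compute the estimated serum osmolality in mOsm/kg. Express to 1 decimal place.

323.9 mOsm/kg

Calculated osmolality = 2·Na + glucose/18 + BUN/2.8
= 2·132 + 899/18 + 28/2.8
= 264 + 49.94 + 10
= 323.94 mOsm/kg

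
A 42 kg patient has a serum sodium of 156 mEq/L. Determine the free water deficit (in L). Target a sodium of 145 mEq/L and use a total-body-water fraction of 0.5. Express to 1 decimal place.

1.6 L

TBW = 0.5 · 42 = 21 L
Free water deficit = TBW · (Na/145 − 1)
= 21 · (156/145 − 1)
= 21 · 0.0759
= 1.59 L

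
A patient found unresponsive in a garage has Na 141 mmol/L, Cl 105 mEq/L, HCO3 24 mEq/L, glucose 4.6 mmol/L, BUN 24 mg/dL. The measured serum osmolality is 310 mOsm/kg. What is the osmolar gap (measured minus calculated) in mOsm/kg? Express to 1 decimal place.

Calculated osmolality = 2·Na + glucose + BUN/2.8
= 2·141 + 4.6 + 24/2.8
= 282 + 4.60 + 8.57
= 295.17 mOsm/kg ≈ 295.2 mOsm/kg
Osmolar gap = measured − calculated = 310 − 295.2 = 14.8 mOsm/kg

14.8 mOsm/kg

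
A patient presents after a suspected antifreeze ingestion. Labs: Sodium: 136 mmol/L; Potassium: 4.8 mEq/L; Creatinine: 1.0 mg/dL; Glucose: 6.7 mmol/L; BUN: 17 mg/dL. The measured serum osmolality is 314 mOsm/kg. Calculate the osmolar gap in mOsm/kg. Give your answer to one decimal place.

Calculated osmolality = 2·Na + glucose + BUN/2.8
= 2·136 + 6.7 + 17/2.8
= 272 + 6.70 + 6.07
= 284.77 mOsm/kg ≈ 284.8 mOsm/kg
Osmolar gap = measured − calculated = 314 − 284.8 = 29.2 mOsm/kg

29.2 mOsm/kg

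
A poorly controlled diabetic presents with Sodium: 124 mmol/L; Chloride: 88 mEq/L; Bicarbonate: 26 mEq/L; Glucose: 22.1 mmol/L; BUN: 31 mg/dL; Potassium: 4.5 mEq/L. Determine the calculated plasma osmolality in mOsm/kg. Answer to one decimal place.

Calculated osmolality = 2·Na + glucose + BUN/2.8
= 2·124 + 22.1 + 31/2.8
= 248 + 22.10 + 11.07
= 281.17 mOsm/kg

281.2 mOsm/kg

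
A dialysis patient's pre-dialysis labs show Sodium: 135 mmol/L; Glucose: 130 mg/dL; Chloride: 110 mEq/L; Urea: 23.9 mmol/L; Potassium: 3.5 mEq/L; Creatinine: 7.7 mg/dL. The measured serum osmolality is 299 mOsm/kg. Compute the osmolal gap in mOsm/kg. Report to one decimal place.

Calculated osmolality = 2·Na + glucose/18 + urea
= 2·135 + 130/18 + 23.9
= 270 + 7.22 + 23.90
= 301.12 mOsm/kg ≈ 301.1 mOsm/kg
Osmolar gap = measured − calculated = 299 − 301.1 = -2.1 mOsm/kg

-2.1 mOsm/kg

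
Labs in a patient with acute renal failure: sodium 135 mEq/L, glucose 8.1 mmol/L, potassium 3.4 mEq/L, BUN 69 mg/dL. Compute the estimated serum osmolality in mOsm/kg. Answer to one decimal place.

302.7 mOsm/kg

Calculated osmolality = 2·Na + glucose + BUN/2.8
= 2·135 + 8.1 + 69/2.8
= 270 + 8.10 + 24.64
= 302.74 mOsm/kg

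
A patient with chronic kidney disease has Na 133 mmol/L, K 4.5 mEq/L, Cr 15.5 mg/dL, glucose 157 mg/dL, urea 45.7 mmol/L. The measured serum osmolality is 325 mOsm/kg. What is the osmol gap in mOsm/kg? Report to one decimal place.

Calculated osmolality = 2·Na + glucose/18 + urea
= 2·133 + 157/18 + 45.7
= 266 + 8.72 + 45.70
= 320.42 mOsm/kg ≈ 320.4 mOsm/kg
Osmolar gap = measured − calculated = 325 − 320.4 = 4.6 mOsm/kg

4.6 mOsm/kg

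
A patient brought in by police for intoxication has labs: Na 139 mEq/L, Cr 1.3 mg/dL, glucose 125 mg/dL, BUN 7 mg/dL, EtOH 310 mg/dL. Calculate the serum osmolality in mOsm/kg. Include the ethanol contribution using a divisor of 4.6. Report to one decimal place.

354.8 mOsm/kg

Calculated osmolality = 2·Na + glucose/18 + BUN/2.8 + ethanol/4.6
= 2·139 + 125/18 + 7/2.8 + 310/4.6
= 278 + 6.94 + 2.50 + 67.39
= 354.83 mOsm/kg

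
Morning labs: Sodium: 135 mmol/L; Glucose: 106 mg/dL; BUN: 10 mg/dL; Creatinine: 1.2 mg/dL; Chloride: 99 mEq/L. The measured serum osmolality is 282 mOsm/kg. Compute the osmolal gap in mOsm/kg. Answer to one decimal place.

Calculated osmolality = 2·Na + glucose/18 + BUN/2.8
= 2·135 + 106/18 + 10/2.8
= 270 + 5.89 + 3.57
= 279.46 mOsm/kg ≈ 279.5 mOsm/kg
Osmolar gap = measured − calculated = 282 − 279.5 = 2.5 mOsm/kg

2.5 mOsm/kg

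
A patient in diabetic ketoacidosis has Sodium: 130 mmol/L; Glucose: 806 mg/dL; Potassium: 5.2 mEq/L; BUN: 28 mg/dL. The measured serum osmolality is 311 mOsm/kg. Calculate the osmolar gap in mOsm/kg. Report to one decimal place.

-3.8 mOsm/kg

Calculated osmolality = 2·Na + glucose/18 + BUN/2.8
= 2·130 + 806/18 + 28/2.8
= 260 + 44.78 + 10
= 314.78 mOsm/kg ≈ 314.8 mOsm/kg
Osmolar gap = measured − calculated = 311 − 314.8 = -3.8 mOsm/kg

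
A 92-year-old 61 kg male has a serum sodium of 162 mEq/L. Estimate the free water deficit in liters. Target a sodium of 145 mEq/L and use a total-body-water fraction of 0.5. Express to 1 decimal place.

TBW = 0.5 · 61 = 30.5 L
Free water deficit = TBW · (Na/145 − 1)
= 30.5 · (162/145 − 1)
= 30.5 · 0.1172
= 3.57 L

3.6 L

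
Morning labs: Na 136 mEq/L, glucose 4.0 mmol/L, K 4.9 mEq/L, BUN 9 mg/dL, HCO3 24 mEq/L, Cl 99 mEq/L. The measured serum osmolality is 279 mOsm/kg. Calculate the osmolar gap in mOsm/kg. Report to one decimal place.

-0.2 mOsm/kg

Calculated osmolality = 2·Na + glucose + BUN/2.8
= 2·136 + 4 + 9/2.8
= 272 + 4 + 3.21
= 279.21 mOsm/kg ≈ 279.2 mOsm/kg
Osmolar gap = measured − calculated = 279 − 279.2 = -0.2 mOsm/kg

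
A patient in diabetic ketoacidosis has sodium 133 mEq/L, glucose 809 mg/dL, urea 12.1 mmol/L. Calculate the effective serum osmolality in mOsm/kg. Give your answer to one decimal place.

310.9 mOsm/kg

Effective osmolality excludes urea (freely permeant across cell membranes):
2·Na + glucose/18
= 2·133 + 809/18
= 266 + 44.94
= 310.94 mOsm/kg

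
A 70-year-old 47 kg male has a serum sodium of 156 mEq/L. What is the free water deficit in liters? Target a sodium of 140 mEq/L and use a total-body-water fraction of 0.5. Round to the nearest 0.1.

TBW = 0.5 · 47 = 23.5 L
Free water deficit = TBW · (Na/140 − 1)
= 23.5 · (156/140 − 1)
= 23.5 · 0.1143
= 2.69 L

2.7 L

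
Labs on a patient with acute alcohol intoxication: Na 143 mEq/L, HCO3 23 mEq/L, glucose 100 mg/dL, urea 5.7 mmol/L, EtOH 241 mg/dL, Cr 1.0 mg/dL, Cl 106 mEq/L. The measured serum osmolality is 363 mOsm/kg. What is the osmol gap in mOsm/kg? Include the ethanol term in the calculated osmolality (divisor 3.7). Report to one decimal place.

0.6 mOsm/kg

Calculated osmolality = 2·Na + glucose/18 + urea + ethanol/3.7
= 2·143 + 100/18 + 5.7 + 241/3.7
= 286 + 5.56 + 5.70 + 65.14
= 362.4 mOsm/kg ≈ 362.4 mOsm/kg
Osmolar gap = measured − calculated = 363 − 362.4 = 0.6 mOsm/kg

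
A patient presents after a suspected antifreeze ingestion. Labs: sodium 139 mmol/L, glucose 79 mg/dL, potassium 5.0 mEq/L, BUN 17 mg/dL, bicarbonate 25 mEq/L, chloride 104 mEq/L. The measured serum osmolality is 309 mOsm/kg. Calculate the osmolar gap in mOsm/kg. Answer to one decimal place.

Calculated osmolality = 2·Na + glucose/18 + BUN/2.8
= 2·139 + 79/18 + 17/2.8
= 278 + 4.39 + 6.07
= 288.46 mOsm/kg ≈ 288.5 mOsm/kg
Osmolar gap = measured − calculated = 309 − 288.5 = 20.5 mOsm/kg

20.5 mOsm/kg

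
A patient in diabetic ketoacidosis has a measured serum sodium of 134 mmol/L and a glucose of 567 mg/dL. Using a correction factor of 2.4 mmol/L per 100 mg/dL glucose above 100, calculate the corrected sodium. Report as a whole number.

Corrected Na = measured Na + 2.4 · (glucose − 100)/100
= 134 + 2.4 · (567 − 100)/100
= 134 + 11.2
= 145.2 mmol/L

145 mmol/L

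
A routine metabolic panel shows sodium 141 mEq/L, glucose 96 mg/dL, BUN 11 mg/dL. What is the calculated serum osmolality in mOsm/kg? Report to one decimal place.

Calculated osmolality = 2·Na + glucose/18 + BUN/2.8
= 2·141 + 96/18 + 11/2.8
= 282 + 5.33 + 3.93
= 291.26 mOsm/kg

291.3 mOsm/kg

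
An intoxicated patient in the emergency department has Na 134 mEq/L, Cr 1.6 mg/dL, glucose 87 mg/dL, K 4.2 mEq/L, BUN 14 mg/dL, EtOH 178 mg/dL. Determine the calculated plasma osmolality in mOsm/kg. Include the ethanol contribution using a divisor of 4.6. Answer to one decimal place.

316.5 mOsm/kg

Calculated osmolality = 2·Na + glucose/18 + BUN/2.8 + ethanol/4.6
= 2·134 + 87/18 + 14/2.8 + 178/4.6
= 268 + 4.83 + 5 + 38.70
= 316.53 mOsm/kg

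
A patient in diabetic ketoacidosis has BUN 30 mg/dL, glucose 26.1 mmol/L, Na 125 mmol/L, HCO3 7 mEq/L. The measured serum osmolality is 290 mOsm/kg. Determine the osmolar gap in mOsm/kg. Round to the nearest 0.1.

Calculated osmolality = 2·Na + glucose + BUN/2.8
= 2·125 + 26.1 + 30/2.8
= 250 + 26.10 + 10.71
= 286.81 mOsm/kg ≈ 286.8 mOsm/kg
Osmolar gap = measured − calculated = 290 − 286.8 = 3.2 mOsm/kg

3.2 mOsm/kg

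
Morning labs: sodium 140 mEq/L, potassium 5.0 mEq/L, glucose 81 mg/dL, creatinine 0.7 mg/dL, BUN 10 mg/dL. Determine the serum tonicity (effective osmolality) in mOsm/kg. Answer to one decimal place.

284.5 mOsm/kg

Effective osmolality excludes urea (freely permeant across cell membranes):
2·Na + glucose/18
= 2·140 + 81/18
= 280 + 4.5
= 284.5 mOsm/kg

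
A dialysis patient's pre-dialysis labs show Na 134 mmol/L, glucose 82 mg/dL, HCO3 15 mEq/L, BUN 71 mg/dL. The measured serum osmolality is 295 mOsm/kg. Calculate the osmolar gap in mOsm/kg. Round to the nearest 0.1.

-2.9 mOsm/kg

Calculated osmolality = 2·Na + glucose/18 + BUN/2.8
= 2·134 + 82/18 + 71/2.8
= 268 + 4.56 + 25.36
= 297.92 mOsm/kg ≈ 297.9 mOsm/kg
Osmolar gap = measured − calculated = 295 − 297.9 = -2.9 mOsm/kg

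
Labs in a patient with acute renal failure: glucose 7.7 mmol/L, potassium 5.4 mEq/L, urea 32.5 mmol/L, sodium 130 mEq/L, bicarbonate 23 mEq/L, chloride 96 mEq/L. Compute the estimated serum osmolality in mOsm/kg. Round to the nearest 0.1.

300.2 mOsm/kg

Calculated osmolality = 2·Na + glucose + urea
= 2·130 + 7.7 + 32.5
= 260 + 7.70 + 32.50
= 300.2 mOsm/kg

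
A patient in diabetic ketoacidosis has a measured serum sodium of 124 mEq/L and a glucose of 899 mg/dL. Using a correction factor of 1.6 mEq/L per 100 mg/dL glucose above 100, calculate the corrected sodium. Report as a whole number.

137 mEq/L

Corrected Na = measured Na + 1.6 · (glucose − 100)/100
= 124 + 1.6 · (899 − 100)/100
= 124 + 12.8
= 136.8 mEq/L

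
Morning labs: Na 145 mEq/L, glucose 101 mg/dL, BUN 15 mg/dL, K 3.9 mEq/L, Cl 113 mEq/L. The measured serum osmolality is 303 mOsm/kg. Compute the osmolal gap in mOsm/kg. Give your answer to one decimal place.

2.0 mOsm/kg

Calculated osmolality = 2·Na + glucose/18 + BUN/2.8
= 2·145 + 101/18 + 15/2.8
= 290 + 5.61 + 5.36
= 300.97 mOsm/kg ≈ 301.0 mOsm/kg
Osmolar gap = measured − calculated = 303 − 301.0 = 2.0 mOsm/kg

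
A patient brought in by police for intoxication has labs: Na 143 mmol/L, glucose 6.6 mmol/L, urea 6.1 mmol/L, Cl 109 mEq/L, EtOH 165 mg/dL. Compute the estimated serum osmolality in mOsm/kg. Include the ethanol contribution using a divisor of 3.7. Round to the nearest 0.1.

343.3 mOsm/kg

Calculated osmolality = 2·Na + glucose + urea + ethanol/3.7
= 2·143 + 6.6 + 6.1 + 165/3.7
= 286 + 6.60 + 6.10 + 44.59
= 343.29 mOsm/kg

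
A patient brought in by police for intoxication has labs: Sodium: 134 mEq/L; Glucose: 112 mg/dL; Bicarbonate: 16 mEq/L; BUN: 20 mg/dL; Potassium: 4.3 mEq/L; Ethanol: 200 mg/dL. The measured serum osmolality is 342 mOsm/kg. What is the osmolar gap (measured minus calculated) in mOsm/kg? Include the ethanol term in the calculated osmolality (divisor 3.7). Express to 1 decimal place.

6.6 mOsm/kg

Calculated osmolality = 2·Na + glucose/18 + BUN/2.8 + ethanol/3.7
= 2·134 + 112/18 + 20/2.8 + 200/3.7
= 268 + 6.22 + 7.14 + 54.05
= 335.41 mOsm/kg ≈ 335.4 mOsm/kg
Osmolar gap = measured − calculated = 342 − 335.4 = 6.6 mOsm/kg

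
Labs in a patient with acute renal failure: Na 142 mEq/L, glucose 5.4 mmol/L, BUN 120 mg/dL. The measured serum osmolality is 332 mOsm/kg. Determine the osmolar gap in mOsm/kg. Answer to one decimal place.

Calculated osmolality = 2·Na + glucose + BUN/2.8
= 2·142 + 5.4 + 120/2.8
= 284 + 5.40 + 42.86
= 332.26 mOsm/kg ≈ 332.3 mOsm/kg
Osmolar gap = measured − calculated = 332 − 332.3 = -0.3 mOsm/kg

-0.3 mOsm/kg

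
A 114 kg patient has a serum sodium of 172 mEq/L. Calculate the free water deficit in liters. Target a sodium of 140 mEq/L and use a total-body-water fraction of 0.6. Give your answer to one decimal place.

15.6 L

TBW = 0.6 · 114 = 68.4 L
Free water deficit = TBW · (Na/140 − 1)
= 68.4 · (172/140 − 1)
= 68.4 · 0.2286
= 15.64 L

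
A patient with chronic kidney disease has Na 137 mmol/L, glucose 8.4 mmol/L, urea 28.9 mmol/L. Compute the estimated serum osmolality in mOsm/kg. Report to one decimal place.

Calculated osmolality = 2·Na + glucose + urea
= 2·137 + 8.4 + 28.9
= 274 + 8.40 + 28.90
= 311.3 mOsm/kg

311.3 mOsm/kg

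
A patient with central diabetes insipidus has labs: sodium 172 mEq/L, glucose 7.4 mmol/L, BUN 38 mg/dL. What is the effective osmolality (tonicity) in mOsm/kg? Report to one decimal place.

351.4 mOsm/kg

Effective osmolality excludes urea (freely permeant across cell membranes):
2·Na + glucose
= 2·172 + 7.4
= 344 + 7.4
= 351.4 mOsm/kg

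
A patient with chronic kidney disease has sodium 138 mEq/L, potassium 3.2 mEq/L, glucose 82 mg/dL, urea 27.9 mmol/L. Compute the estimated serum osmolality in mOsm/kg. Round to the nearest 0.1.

308.5 mOsm/kg

Calculated osmolality = 2·Na + glucose/18 + urea
= 2·138 + 82/18 + 27.9
= 276 + 4.56 + 27.90
= 308.46 mOsm/kg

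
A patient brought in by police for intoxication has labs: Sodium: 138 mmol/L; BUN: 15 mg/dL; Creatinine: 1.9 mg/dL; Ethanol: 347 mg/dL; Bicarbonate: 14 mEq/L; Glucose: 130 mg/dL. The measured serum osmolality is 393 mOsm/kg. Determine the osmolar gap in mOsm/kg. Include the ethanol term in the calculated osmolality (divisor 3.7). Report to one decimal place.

10.6 mOsm/kg

Calculated osmolality = 2·Na + glucose/18 + BUN/2.8 + ethanol/3.7
= 2·138 + 130/18 + 15/2.8 + 347/3.7
= 276 + 7.22 + 5.36 + 93.78
= 382.36 mOsm/kg ≈ 382.4 mOsm/kg
Osmolar gap = measured − calculated = 393 − 382.4 = 10.6 mOsm/kg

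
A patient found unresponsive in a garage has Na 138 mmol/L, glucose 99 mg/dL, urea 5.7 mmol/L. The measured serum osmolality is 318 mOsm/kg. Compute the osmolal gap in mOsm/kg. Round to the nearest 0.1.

30.8 mOsm/kg

Calculated osmolality = 2·Na + glucose/18 + urea
= 2·138 + 99/18 + 5.7
= 276 + 5.50 + 5.70
= 287.2 mOsm/kg ≈ 287.2 mOsm/kg
Osmolar gap = measured − calculated = 318 − 287.2 = 30.8 mOsm/kg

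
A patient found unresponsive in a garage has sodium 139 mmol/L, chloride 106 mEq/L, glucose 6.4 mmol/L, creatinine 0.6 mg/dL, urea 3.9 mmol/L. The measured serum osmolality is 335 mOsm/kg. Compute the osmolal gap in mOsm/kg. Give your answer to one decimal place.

46.7 mOsm/kg

Calculated osmolality = 2·Na + glucose + urea
= 2·139 + 6.4 + 3.9
= 278 + 6.40 + 3.90
= 288.3 mOsm/kg ≈ 288.3 mOsm/kg
Osmolar gap = measured − calculated = 335 − 288.3 = 46.7 mOsm/kg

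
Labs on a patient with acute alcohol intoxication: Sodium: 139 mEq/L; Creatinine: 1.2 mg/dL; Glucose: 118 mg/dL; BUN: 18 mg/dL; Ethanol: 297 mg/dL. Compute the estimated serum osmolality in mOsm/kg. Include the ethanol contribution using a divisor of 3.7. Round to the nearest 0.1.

Calculated osmolality = 2·Na + glucose/18 + BUN/2.8 + ethanol/3.7
= 2·139 + 118/18 + 18/2.8 + 297/3.7
= 278 + 6.56 + 6.43 + 80.27
= 371.26 mOsm/kg

371.3 mOsm/kg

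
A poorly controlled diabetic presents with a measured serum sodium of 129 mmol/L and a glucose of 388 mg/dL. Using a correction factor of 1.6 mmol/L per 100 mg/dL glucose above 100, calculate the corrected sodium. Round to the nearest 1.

Corrected Na = measured Na + 1.6 · (glucose − 100)/100
= 129 + 1.6 · (388 − 100)/100
= 129 + 4.6
= 133.6 mmol/L

134 mmol/L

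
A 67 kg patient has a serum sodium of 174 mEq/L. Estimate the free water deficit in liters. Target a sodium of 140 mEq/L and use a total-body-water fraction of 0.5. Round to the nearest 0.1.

8.1 L

TBW = 0.5 · 67 = 33.5 L
Free water deficit = TBW · (Na/140 − 1)
= 33.5 · (174/140 − 1)
= 33.5 · 0.2429
= 8.14 L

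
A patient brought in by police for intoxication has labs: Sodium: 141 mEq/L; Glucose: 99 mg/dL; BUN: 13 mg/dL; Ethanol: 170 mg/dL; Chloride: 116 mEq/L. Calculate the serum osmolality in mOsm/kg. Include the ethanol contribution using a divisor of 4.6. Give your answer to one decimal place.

Calculated osmolality = 2·Na + glucose/18 + BUN/2.8 + ethanol/4.6
= 2·141 + 99/18 + 13/2.8 + 170/4.6
= 282 + 5.50 + 4.64 + 36.96
= 329.1 mOsm/kg

329.1 mOsm/kg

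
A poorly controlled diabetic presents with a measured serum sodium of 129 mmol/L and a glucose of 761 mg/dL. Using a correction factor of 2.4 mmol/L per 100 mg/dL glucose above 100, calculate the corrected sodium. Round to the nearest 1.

Corrected Na = measured Na + 2.4 · (glucose − 100)/100
= 129 + 2.4 · (761 − 100)/100
= 129 + 15.9
= 144.9 mmol/L

145 mmol/L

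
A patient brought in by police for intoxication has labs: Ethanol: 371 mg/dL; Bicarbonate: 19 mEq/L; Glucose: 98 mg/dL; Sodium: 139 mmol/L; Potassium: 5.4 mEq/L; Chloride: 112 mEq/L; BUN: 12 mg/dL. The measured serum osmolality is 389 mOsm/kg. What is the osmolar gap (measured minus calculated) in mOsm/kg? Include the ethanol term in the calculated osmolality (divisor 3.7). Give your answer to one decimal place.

Calculated osmolality = 2·Na + glucose/18 + BUN/2.8 + ethanol/3.7
= 2·139 + 98/18 + 12/2.8 + 371/3.7
= 278 + 5.44 + 4.29 + 100.27
= 388 mOsm/kg ≈ 388.0 mOsm/kg
Osmolar gap = measured − calculated = 389 − 388.0 = 1.0 mOsm/kg

1.0 mOsm/kg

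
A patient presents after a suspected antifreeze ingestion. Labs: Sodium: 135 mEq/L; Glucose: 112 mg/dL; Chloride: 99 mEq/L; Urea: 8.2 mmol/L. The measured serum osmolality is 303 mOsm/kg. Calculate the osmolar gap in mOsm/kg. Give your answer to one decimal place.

Calculated osmolality = 2·Na + glucose/18 + urea
= 2·135 + 112/18 + 8.2
= 270 + 6.22 + 8.20
= 284.42 mOsm/kg ≈ 284.4 mOsm/kg
Osmolar gap = measured − calculated = 303 − 284.4 = 18.6 mOsm/kg

18.6 mOsm/kg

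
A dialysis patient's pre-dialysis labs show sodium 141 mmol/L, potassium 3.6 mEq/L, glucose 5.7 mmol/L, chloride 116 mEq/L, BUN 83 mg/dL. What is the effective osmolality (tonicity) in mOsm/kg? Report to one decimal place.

Effective osmolality excludes urea (freely permeant across cell membranes):
2·Na + glucose
= 2·141 + 5.7
= 282 + 5.7
= 287.7 mOsm/kg

287.7 mOsm/kg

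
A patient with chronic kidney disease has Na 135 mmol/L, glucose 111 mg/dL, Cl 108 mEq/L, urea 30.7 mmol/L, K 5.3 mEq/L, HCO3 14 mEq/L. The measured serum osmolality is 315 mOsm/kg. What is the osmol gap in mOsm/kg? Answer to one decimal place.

Calculated osmolality = 2·Na + glucose/18 + urea
= 2·135 + 111/18 + 30.7
= 270 + 6.17 + 30.70
= 306.87 mOsm/kg ≈ 306.9 mOsm/kg
Osmolar gap = measured − calculated = 315 − 306.9 = 8.1 mOsm/kg

8.1 mOsm/kg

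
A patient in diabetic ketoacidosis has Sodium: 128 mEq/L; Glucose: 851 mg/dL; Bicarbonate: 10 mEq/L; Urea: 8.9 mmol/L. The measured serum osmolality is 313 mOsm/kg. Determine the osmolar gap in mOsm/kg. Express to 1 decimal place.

Calculated osmolality = 2·Na + glucose/18 + urea
= 2·128 + 851/18 + 8.9
= 256 + 47.28 + 8.90
= 312.18 mOsm/kg ≈ 312.2 mOsm/kg
Osmolar gap = measured − calculated = 313 − 312.2 = 0.8 mOsm/kg

0.8 mOsm/kg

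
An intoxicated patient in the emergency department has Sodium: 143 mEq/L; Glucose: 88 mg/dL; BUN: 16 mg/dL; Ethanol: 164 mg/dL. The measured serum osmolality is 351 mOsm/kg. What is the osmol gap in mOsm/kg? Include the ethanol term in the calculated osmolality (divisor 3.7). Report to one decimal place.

Calculated osmolality = 2·Na + glucose/18 + BUN/2.8 + ethanol/3.7
= 2·143 + 88/18 + 16/2.8 + 164/3.7
= 286 + 4.89 + 5.71 + 44.32
= 340.92 mOsm/kg ≈ 340.9 mOsm/kg
Osmolar gap = measured − calculated = 351 − 340.9 = 10.1 mOsm/kg

10.1 mOsm/kg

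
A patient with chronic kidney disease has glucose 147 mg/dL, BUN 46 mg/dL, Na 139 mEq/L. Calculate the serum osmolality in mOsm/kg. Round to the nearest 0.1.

Calculated osmolality = 2·Na + glucose/18 + BUN/2.8
= 2·139 + 147/18 + 46/2.8
= 278 + 8.17 + 16.43
= 302.6 mOsm/kg

302.6 mOsm/kg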